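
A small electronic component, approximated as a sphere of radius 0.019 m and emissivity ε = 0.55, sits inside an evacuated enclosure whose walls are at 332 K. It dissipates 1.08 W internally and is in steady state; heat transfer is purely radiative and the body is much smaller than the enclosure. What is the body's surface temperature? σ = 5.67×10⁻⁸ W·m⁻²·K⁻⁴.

For a small grey body in a large enclosure, net radiated power = εσA(T⁴ − T_w⁴).
Steady state: P = εσA(T⁴ − T_w⁴) with A = 4πr² = 0.004536 m².
T⁴ = P/(εσA) + T_w⁴ = 1.08/(0.55·5.67×10⁻⁸·0.004536) + (332)⁴
    = 7.634×10⁹ + 1.215×10¹⁰ = 1.978×10¹⁰ K⁴.

T ≈ 375 K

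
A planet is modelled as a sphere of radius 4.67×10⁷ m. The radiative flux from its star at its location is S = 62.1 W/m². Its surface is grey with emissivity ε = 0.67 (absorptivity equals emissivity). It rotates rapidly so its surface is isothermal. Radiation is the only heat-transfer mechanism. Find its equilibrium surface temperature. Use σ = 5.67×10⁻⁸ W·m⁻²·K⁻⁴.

At equilibrium, absorbed power = emitted power.
Absorbing cross-section = πr² = 6.851×10¹⁵ m²; emitting surface = 4πr² = 2.741×10¹⁶ m² (ratio 4).
εS·A_cross = εσ·A_surf·T⁴  ⇒  T⁴ = S/(4σ)   (ε cancels).
T⁴ = 62.1/(4·5.67×10⁻⁸) = 2.738×10⁸ K⁴.
T = (2.738×10⁸)^(1/4).

T ≈ 129 K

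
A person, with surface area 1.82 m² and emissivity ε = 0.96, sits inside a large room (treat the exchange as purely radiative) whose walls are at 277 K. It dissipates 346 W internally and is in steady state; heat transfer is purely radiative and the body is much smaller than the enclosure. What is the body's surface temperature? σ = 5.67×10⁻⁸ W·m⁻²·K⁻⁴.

For a small grey body in a large enclosure, net radiated power = εσA(T⁴ − T_w⁴).
Steady state: P = εσA(T⁴ − T_w⁴) with A = 1.82 m².
T⁴ = P/(εσA) + T_w⁴ = 346/(0.96·5.67×10⁻⁸·1.820) + (277)⁴
    = 3.493×10⁹ + 5.887×10⁹ = 9.380×10⁹ K⁴.

T ≈ 311 K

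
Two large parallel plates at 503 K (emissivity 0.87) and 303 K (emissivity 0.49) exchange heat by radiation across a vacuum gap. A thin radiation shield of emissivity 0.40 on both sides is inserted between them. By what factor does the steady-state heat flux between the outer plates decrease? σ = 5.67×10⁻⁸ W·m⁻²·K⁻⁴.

Without shield: q₀ = σΔ(T⁴)/(1/ε₁+1/ε₂−1) with denominator 2.190.
With shield the two gaps are in series; the resistances add: (1/ε₁+1/ε_s−1)+(1/ε_s+1/ε₂−1) = 2.649+3.541 = 6.190.
Heat-flux ratio q₀/q = 6.190/2.190.

factor ≈ 2.83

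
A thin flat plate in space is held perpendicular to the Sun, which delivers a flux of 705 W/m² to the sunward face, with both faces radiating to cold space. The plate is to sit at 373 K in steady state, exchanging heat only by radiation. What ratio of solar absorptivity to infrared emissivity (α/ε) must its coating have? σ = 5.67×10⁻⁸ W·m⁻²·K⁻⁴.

α/ε ≈ 3.11

Balance: αS·A = εσ·2A·T⁴ ⇒ α/ε = 2σT⁴/S.
α/ε = 2·5.67×10⁻⁸·(373)⁴/705 = 2·5.67×10⁻⁸·1.936×10¹⁰/705.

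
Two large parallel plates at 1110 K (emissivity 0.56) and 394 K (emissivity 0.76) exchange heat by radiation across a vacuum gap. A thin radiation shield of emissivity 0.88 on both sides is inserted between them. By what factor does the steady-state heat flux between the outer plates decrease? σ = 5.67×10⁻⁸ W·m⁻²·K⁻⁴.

factor ≈ 1.61

Without shield: q₀ = σΔ(T⁴)/(1/ε₁+1/ε₂−1) with denominator 2.102.
With shield the two gaps are in series; the resistances add: (1/ε₁+1/ε_s−1)+(1/ε_s+1/ε₂−1) = 1.922+1.452 = 3.374.
Heat-flux ratio q₀/q = 3.374/2.102.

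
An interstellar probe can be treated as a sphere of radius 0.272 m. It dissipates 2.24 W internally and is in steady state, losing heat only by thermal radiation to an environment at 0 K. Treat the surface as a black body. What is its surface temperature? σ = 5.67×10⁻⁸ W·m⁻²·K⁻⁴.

Steady state: internal power = radiated power, P = εσA T⁴.
Radiating area A = 4πr² = 0.9297 m².
T⁴ = P/(εσA) = 2.24/(1.0·5.67×10⁻⁸·0.9297) = 4.249×10⁷ K⁴.
T = (4.249×10⁷)^(1/4).

T ≈ 80.7 K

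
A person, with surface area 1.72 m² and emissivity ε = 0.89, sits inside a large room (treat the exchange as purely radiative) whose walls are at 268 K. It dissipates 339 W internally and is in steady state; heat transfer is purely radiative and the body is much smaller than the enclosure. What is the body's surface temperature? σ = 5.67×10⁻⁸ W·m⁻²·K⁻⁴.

T ≈ 309 K

For a small grey body in a large enclosure, net radiated power = εσA(T⁴ − T_w⁴).
Steady state: P = εσA(T⁴ − T_w⁴) with A = 1.72 m².
T⁴ = P/(εσA) + T_w⁴ = 339/(0.89·5.67×10⁻⁸·1.720) + (268)⁴
    = 3.906×10⁹ + 5.159×10⁹ = 9.064×10⁹ K⁴.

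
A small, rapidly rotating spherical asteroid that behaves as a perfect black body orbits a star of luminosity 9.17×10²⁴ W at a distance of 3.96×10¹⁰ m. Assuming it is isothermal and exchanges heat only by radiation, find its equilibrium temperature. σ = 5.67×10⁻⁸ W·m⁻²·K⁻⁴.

First find the stellar flux at distance d: S = L/(4πd²) = 9.17×10²⁴/(4π·(3.96×10¹⁰)²) = 465.3 W/m².
For an isothermal sphere, absorbed (1−a)S·πr² = emitted σ·4πr²·T⁴, so T⁴ = (1−a)S/(4σ).
T⁴ = 1.00·465.3/(4·5.67×10⁻⁸) = 2.052×10⁹ K⁴.

T ≈ 213 K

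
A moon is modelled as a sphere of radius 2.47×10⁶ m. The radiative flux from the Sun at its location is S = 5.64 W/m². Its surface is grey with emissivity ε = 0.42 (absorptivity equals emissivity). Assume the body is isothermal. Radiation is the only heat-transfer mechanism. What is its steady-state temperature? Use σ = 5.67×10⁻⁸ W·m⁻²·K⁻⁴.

T ≈ 70.6 K

At equilibrium, absorbed power = emitted power.
Absorbing cross-section = πr² = 1.917×10¹³ m²; emitting surface = 4πr² = 7.667×10¹³ m² (ratio 4).
εS·A_cross = εσ·A_surf·T⁴  ⇒  T⁴ = S/(4σ)   (ε cancels).
T⁴ = 5.64/(4·5.67×10⁻⁸) = 2.487×10⁷ K⁴.
T = (2.487×10⁷)^(1/4).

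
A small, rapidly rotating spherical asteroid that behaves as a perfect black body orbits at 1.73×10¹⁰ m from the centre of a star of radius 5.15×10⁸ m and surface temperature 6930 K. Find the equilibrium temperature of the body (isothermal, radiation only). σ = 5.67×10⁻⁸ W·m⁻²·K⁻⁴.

T ≈ 845 K

The star's surface emits σT_*⁴; at distance d the flux is S = σT_*⁴(R_*/d)².
S = 5.67×10⁻⁸·(6930)⁴·(5.15×10⁸/1.73×10¹⁰)² = 1.159×10⁵ W/m².
For an isothermal sphere T⁴ = (1−a)S/(4σ) = 5.110×10¹¹ K⁴.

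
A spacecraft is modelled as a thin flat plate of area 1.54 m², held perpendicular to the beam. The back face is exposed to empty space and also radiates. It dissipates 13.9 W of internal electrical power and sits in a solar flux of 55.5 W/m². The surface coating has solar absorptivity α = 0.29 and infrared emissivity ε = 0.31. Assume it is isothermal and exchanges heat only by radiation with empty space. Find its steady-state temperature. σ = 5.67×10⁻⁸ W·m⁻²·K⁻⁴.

At steady state, absorbed solar power + internal power = radiated power.
Absorbed: α·S·A_cross = 0.29·55.5·1.540 = 24.79 W (cross-section A).
Total input = 24.79 + 13.9 = 38.69 W.
Radiated: εσ·A_surf·T⁴ with A_surf = 2A = 3.080 m².
T⁴ = 38.69/(0.31·5.67×10⁻⁸·3.080) = 7.146×10⁸ K⁴.

T ≈ 163 K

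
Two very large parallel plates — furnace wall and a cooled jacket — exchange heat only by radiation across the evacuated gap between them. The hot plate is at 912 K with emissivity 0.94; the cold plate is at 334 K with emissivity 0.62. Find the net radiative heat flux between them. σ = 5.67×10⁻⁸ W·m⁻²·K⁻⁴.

q ≈ 23000 W/m²

For two infinite grey parallel plates, q = σ(T₁⁴ − T₂⁴)/(1/ε₁ + 1/ε₂ − 1).
T₁⁴ − T₂⁴ = 6.918×10¹¹ − 1.244×10¹⁰ = 6.794×10¹¹ K⁴.
1/ε₁ + 1/ε₂ − 1 = 1.064 + 1.613 − 1 = 1.677.
q = 5.67×10⁻⁸ × 6.794×10¹¹ / 1.677.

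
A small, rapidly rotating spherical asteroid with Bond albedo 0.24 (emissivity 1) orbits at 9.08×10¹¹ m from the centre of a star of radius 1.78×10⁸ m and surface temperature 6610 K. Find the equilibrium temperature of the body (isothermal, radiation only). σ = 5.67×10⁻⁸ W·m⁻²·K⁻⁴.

T ≈ 61.1 K

The star's surface emits σT_*⁴; at distance d the flux is S = σT_*⁴(R_*/d)².
S = 5.67×10⁻⁸·(6610)⁴·(1.78×10⁸/9.08×10¹¹)² = 4.160 W/m².
For an isothermal sphere T⁴ = (1−a)S/(4σ) = 1.394×10⁷ K⁴.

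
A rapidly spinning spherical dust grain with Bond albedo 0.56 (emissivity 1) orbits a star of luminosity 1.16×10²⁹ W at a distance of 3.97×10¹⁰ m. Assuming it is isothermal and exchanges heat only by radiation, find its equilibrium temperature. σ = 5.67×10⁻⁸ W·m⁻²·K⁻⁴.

T ≈ 1840 K

First find the stellar flux at distance d: S = L/(4πd²) = 1.16×10²⁹/(4π·(3.97×10¹⁰)²) = 5.857×10⁶ W/m².
For an isothermal sphere, absorbed (1−a)S·πr² = emitted σ·4πr²·T⁴, so T⁴ = (1−a)S/(4σ).
T⁴ = 0.440·5.857×10⁶/(4·5.67×10⁻⁸) = 1.136×10¹³ K⁴.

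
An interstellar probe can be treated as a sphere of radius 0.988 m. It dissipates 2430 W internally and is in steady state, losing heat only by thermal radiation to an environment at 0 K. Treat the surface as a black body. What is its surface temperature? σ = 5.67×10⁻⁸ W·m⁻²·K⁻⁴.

T ≈ 243 K

Steady state: internal power = radiated power, P = εσA T⁴.
Radiating area A = 4πr² = 12.27 m².
T⁴ = P/(εσA) = 2430/(1.0·5.67×10⁻⁸·12.27) = 3.494×10⁹ K⁴.
T = (3.494×10⁹)^(1/4).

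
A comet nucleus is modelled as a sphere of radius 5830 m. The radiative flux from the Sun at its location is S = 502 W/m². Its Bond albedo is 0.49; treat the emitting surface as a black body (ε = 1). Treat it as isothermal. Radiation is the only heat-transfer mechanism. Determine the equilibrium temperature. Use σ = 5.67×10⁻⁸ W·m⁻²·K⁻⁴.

T ≈ 183 K

At equilibrium, absorbed power = emitted power.
Absorbing cross-section = πr² = 1.068×10⁸ m²; emitting surface = 4πr² = 4.271×10⁸ m² (ratio 4).
(1−a)S·A_cross = εσ·A_surf·T⁴  ⇒  T⁴ = (1−a)S/(4σ).
T⁴ = 0.510·502/(4·5.67×10⁻⁸) = 1.129×10⁹ K⁴.
T = (1.129×10⁹)^(1/4).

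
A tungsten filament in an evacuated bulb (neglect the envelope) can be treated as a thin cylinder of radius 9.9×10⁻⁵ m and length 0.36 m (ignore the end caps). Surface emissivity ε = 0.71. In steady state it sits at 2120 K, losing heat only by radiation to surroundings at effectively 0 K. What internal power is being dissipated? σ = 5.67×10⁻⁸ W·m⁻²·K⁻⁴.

P ≈ 182 W

Steady state: P = εσA T⁴.
A = 2πrL = 2.239×10⁻⁴ m²; T⁴ = (2120)⁴ = 2.020×10¹³ K⁴.
P = 0.71 × 5.67×10⁻⁸ × 2.239×10⁻⁴ × 2.020×10¹³.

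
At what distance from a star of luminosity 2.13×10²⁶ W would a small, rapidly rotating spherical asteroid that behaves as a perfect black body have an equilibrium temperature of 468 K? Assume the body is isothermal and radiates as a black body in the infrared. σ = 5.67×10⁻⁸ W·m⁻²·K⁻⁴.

d ≈ 3.95×10¹⁰ m

For an isothermal black-emitting sphere, (1−a)S·πr² = σ·4πr²·T⁴ ⇒ S = 4σT⁴/(1−a).
S = 4·5.67×10⁻⁸·(468)⁴/1.00 = 10880 W/m².
Flux falls as S = L/(4πd²), so d = √(L/(4πS)) = √(2.13×10²⁶/(4π·10880)).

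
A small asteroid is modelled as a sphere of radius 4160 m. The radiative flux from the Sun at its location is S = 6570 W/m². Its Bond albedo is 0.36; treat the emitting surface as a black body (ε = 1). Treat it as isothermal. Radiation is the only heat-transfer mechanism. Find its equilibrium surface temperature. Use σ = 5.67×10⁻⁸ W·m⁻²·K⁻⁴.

T ≈ 369 K

At equilibrium, absorbed power = emitted power.
Absorbing cross-section = πr² = 5.437×10⁷ m²; emitting surface = 4πr² = 2.175×10⁸ m² (ratio 4).
(1−a)S·A_cross = εσ·A_surf·T⁴  ⇒  T⁴ = (1−a)S/(4σ).
T⁴ = 0.640·6570/(4·5.67×10⁻⁸) = 1.854×10¹⁰ K⁴.
T = (1.854×10¹⁰)^(1/4).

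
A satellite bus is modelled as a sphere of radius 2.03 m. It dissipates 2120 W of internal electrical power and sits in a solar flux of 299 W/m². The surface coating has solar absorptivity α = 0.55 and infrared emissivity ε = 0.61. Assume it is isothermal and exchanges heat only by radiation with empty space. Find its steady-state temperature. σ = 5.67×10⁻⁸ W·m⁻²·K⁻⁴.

At steady state, absorbed solar power + internal power = radiated power.
Absorbed: α·S·A_cross = 0.55·299·12.95 = 2129 W (cross-section πr²).
Total input = 2129 + 2120 = 4249 W.
Radiated: εσ·A_surf·T⁴ with A_surf = 4πr² = 51.78 m².
T⁴ = 4249/(0.61·5.67×10⁻⁸·51.78) = 2.372×10⁹ K⁴.

T ≈ 221 K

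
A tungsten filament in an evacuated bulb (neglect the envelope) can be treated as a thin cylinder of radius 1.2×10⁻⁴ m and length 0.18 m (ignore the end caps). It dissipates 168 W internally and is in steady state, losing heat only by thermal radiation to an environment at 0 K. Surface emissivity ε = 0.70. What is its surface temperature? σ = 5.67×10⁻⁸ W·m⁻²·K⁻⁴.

T ≈ 2360 K

Steady state: internal power = radiated power, P = εσA T⁴.
Radiating area A = 2πrL = 1.357×10⁻⁴ m².
T⁴ = P/(εσA) = 168/(0.70·5.67×10⁻⁸·1.357×10⁻⁴) = 3.119×10¹³ K⁴.
T = (3.119×10¹³)^(1/4).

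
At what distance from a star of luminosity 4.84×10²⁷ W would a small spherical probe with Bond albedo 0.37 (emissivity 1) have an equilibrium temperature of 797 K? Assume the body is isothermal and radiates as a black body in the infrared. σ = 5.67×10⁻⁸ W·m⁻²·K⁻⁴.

d ≈ 5.15×10¹⁰ m

For an isothermal black-emitting sphere, (1−a)S·πr² = σ·4πr²·T⁴ ⇒ S = 4σT⁴/(1−a).
S = 4·5.67×10⁻⁸·(797)⁴/0.630 = 1.453×10⁵ W/m².
Flux falls as S = L/(4πd²), so d = √(L/(4πS)) = √(4.84×10²⁷/(4π·1.453×10⁵)).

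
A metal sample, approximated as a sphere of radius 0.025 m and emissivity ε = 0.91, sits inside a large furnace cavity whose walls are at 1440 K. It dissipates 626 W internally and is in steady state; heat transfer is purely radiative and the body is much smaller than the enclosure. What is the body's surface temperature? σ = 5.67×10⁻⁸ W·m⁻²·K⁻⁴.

T ≈ 1550 K

For a small grey body in a large enclosure, net radiated power = εσA(T⁴ − T_w⁴).
Steady state: P = εσA(T⁴ − T_w⁴) with A = 4πr² = 0.007854 m².
T⁴ = P/(εσA) + T_w⁴ = 626/(0.91·5.67×10⁻⁸·0.007854) + (1440)⁴
    = 1.545×10¹² + 4.300×10¹² = 5.845×10¹² K⁴.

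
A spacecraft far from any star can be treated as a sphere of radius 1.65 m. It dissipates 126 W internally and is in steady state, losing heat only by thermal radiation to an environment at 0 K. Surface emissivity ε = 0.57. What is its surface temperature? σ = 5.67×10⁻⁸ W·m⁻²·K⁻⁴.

Steady state: internal power = radiated power, P = εσA T⁴.
Radiating area A = 4πr² = 34.21 m².
T⁴ = P/(εσA) = 126/(0.57·5.67×10⁻⁸·34.21) = 1.140×10⁸ K⁴.
T = (1.140×10⁸)^(1/4).

T ≈ 103 K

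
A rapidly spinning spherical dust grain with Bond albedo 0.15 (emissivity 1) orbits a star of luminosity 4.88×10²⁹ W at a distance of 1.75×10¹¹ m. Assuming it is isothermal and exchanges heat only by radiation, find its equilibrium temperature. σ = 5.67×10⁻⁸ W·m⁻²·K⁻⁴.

First find the stellar flux at distance d: S = L/(4πd²) = 4.88×10²⁹/(4π·(1.75×10¹¹)²) = 1.268×10⁶ W/m².
For an isothermal sphere, absorbed (1−a)S·πr² = emitted σ·4πr²·T⁴, so T⁴ = (1−a)S/(4σ).
T⁴ = 0.850·1.268×10⁶/(4·5.67×10⁻⁸) = 4.752×10¹² K⁴.

T ≈ 1480 K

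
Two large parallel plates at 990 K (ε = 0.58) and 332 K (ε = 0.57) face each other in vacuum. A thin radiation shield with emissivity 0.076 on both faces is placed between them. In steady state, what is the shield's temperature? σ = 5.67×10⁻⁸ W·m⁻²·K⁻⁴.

T_s ≈ 835 K

In steady state the net flux on the hot side equals that on the cold side.
σ(T₁⁴−T_s⁴)/D₁ = σ(T_s⁴−T₂⁴)/D₂, with D₁ = 1/ε₁+1/ε_s−1 = 13.88, D₂ = 1/ε_s+1/ε₂−1 = 13.91.
Solve for T_s⁴: T_s⁴ = (D₂·T₁⁴ + D₁·T₂⁴)/(D₁+D₂) = 4.869×10¹¹ K⁴.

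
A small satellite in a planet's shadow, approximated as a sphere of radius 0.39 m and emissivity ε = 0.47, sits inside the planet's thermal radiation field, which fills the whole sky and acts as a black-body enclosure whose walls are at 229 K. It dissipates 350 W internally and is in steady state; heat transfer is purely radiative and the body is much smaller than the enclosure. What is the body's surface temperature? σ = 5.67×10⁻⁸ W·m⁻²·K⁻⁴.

T ≈ 313 K

For a small grey body in a large enclosure, net radiated power = εσA(T⁴ − T_w⁴).
Steady state: P = εσA(T⁴ − T_w⁴) with A = 4πr² = 1.911 m².
T⁴ = P/(εσA) + T_w⁴ = 350/(0.47·5.67×10⁻⁸·1.911) + (229)⁴
    = 6.871×10⁹ + 2.750×10⁹ = 9.622×10⁹ K⁴.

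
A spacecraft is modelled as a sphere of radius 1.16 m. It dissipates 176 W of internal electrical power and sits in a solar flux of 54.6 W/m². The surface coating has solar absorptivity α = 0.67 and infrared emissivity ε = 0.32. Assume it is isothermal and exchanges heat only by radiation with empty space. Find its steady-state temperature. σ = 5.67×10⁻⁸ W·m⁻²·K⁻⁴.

At steady state, absorbed solar power + internal power = radiated power.
Absorbed: α·S·A_cross = 0.67·54.6·4.227 = 154.6 W (cross-section πr²).
Total input = 154.6 + 176 = 330.6 W.
Radiated: εσ·A_surf·T⁴ with A_surf = 4πr² = 16.91 m².
T⁴ = 330.6/(0.32·5.67×10⁻⁸·16.91) = 1.078×10⁹ K⁴.

T ≈ 181 K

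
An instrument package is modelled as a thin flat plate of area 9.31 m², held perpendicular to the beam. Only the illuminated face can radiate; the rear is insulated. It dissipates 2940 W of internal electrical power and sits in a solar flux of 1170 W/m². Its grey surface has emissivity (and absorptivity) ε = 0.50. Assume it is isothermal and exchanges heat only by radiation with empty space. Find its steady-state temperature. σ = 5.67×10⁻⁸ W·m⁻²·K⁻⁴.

At steady state, absorbed solar power + internal power = radiated power.
Absorbed: α·S·A_cross = 0.50·1170·9.310 = 5446 W (cross-section A).
Total input = 5446 + 2940 = 8386 W.
Radiated: εσ·A_surf·T⁴ with A_surf = A = 9.310 m².
T⁴ = 8386/(0.50·5.67×10⁻⁸·9.310) = 3.177×10¹⁰ K⁴.

T ≈ 422 K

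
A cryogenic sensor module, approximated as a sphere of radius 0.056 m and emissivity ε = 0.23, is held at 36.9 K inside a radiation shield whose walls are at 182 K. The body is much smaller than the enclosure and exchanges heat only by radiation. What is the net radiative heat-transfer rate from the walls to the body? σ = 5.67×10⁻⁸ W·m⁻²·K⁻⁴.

P_net ≈ 0.563 W

For a small grey body in a large enclosure: P_net = εσA(T_body⁴ − T_wall⁴).
A = 4πr² = 0.03941 m²; T_body⁴ − T_wall⁴ = 1.854×10⁶ − 1.097×10⁹ = -1.095×10⁹ K⁴.
|P_net| = 0.23·5.67×10⁻⁸·0.03941·1.095×10⁹.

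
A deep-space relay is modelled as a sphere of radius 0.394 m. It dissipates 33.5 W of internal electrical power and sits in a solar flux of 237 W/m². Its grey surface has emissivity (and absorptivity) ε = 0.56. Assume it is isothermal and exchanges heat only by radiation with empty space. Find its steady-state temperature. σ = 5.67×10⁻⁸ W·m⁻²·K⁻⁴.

At steady state, absorbed solar power + internal power = radiated power.
Absorbed: α·S·A_cross = 0.56·237·0.4877 = 64.73 W (cross-section πr²).
Total input = 64.73 + 33.5 = 98.23 W.
Radiated: εσ·A_surf·T⁴ with A_surf = 4πr² = 1.951 m².
T⁴ = 98.23/(0.56·5.67×10⁻⁸·1.951) = 1.586×10⁹ K⁴.

T ≈ 200 K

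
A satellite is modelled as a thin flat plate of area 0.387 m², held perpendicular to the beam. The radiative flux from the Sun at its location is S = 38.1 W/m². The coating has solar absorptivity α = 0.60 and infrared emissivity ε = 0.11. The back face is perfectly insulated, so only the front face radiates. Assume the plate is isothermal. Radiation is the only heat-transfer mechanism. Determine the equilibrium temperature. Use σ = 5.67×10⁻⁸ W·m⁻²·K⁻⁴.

At equilibrium, absorbed power = emitted power.
Absorbing cross-section = A = 0.3870 m²; emitting surface = A = 0.3870 m² (ratio 1).
αS·A_cross = εσ·A_surf·T⁴  ⇒  T⁴ = αS/(ε·1σ).
T⁴ = 0.600·38.1/(0.11·1·5.67×10⁻⁸) = 3.665×10⁹ K⁴.
T = (3.665×10⁹)^(1/4).

T ≈ 246 K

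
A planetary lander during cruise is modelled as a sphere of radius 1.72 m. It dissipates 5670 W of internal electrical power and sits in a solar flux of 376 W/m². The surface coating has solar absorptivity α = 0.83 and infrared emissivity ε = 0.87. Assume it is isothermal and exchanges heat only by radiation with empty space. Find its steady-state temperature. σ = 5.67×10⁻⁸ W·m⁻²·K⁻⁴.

At steady state, absorbed solar power + internal power = radiated power.
Absorbed: α·S·A_cross = 0.83·376·9.294 = 2900 W (cross-section πr²).
Total input = 2900 + 5670 = 8570 W.
Radiated: εσ·A_surf·T⁴ with A_surf = 4πr² = 37.18 m².
T⁴ = 8570/(0.87·5.67×10⁻⁸·37.18) = 4.673×10⁹ K⁴.

T ≈ 261 K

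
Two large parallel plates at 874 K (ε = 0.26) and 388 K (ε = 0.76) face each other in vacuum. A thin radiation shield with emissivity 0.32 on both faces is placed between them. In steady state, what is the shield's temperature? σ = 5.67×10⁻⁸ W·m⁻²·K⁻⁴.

T_s ≈ 691 K

In steady state the net flux on the hot side equals that on the cold side.
σ(T₁⁴−T_s⁴)/D₁ = σ(T_s⁴−T₂⁴)/D₂, with D₁ = 1/ε₁+1/ε_s−1 = 5.971, D₂ = 1/ε_s+1/ε₂−1 = 3.441.
Solve for T_s⁴: T_s⁴ = (D₂·T₁⁴ + D₁·T₂⁴)/(D₁+D₂) = 2.277×10¹¹ K⁴.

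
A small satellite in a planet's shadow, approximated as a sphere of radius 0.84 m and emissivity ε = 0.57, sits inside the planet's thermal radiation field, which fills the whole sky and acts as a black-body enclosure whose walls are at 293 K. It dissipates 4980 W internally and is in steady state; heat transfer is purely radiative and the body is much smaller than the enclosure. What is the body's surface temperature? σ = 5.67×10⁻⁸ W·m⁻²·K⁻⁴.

T ≈ 397 K

For a small grey body in a large enclosure, net radiated power = εσA(T⁴ − T_w⁴).
Steady state: P = εσA(T⁴ − T_w⁴) with A = 4πr² = 8.867 m².
T⁴ = P/(εσA) + T_w⁴ = 4980/(0.57·5.67×10⁻⁸·8.867) + (293)⁴
    = 1.738×10¹⁰ + 7.370×10⁹ = 2.475×10¹⁰ K⁴.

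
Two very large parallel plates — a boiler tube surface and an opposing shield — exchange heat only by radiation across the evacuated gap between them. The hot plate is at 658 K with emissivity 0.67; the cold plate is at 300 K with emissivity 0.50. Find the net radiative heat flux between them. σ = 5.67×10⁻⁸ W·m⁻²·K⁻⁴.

For two infinite grey parallel plates, q = σ(T₁⁴ − T₂⁴)/(1/ε₁ + 1/ε₂ − 1).
T₁⁴ − T₂⁴ = 1.875×10¹¹ − 8.100×10⁹ = 1.794×10¹¹ K⁴.
1/ε₁ + 1/ε₂ − 1 = 1.493 + 2.000 − 1 = 2.493.
q = 5.67×10⁻⁸ × 1.794×10¹¹ / 2.493.

q ≈ 4080 W/m²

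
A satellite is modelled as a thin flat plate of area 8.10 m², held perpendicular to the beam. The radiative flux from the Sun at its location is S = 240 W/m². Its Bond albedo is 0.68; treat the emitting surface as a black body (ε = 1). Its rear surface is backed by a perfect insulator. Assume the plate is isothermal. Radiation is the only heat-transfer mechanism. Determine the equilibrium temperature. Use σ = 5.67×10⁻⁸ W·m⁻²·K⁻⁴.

At equilibrium, absorbed power = emitted power.
Absorbing cross-section = A = 8.100 m²; emitting surface = A = 8.100 m² (ratio 1).
(1−a)S·A_cross = εσ·A_surf·T⁴  ⇒  T⁴ = (1−a)S/(1σ).
T⁴ = 0.320·240/(1·5.67×10⁻⁸) = 1.354×10⁹ K⁴.
T = (1.354×10⁹)^(1/4).

T ≈ 192 K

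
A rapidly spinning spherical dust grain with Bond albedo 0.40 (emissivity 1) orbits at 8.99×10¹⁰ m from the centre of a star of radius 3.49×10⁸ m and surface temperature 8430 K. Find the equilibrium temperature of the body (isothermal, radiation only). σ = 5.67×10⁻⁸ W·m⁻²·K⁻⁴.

T ≈ 327 K

The star's surface emits σT_*⁴; at distance d the flux is S = σT_*⁴(R_*/d)².
S = 5.67×10⁻⁸·(8430)⁴·(3.49×10⁸/8.99×10¹⁰)² = 4315 W/m².
For an isothermal sphere T⁴ = (1−a)S/(4σ) = 1.142×10¹⁰ K⁴.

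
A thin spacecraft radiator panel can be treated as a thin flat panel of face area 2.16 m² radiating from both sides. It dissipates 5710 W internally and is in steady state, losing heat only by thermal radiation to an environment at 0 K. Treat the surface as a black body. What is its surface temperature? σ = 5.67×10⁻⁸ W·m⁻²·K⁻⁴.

Steady state: internal power = radiated power, P = εσA T⁴.
Radiating area A = 2·2.16 = 4.320 m².
T⁴ = P/(εσA) = 5710/(1.0·5.67×10⁻⁸·4.320) = 2.331×10¹⁰ K⁴.
T = (2.331×10¹⁰)^(1/4).

T ≈ 391 K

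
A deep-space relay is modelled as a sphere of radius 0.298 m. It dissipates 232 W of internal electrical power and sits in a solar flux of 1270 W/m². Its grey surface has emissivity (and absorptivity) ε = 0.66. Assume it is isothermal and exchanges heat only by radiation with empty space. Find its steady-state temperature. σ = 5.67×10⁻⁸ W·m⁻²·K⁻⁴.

At steady state, absorbed solar power + internal power = radiated power.
Absorbed: α·S·A_cross = 0.66·1270·0.2790 = 233.8 W (cross-section πr²).
Total input = 233.8 + 232 = 465.8 W.
Radiated: εσ·A_surf·T⁴ with A_surf = 4πr² = 1.116 m².
T⁴ = 465.8/(0.66·5.67×10⁻⁸·1.116) = 1.116×10¹⁰ K⁴.

T ≈ 325 K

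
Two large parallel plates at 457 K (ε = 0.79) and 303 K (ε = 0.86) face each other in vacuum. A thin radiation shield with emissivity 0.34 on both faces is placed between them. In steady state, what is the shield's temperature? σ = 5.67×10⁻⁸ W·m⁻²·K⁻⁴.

In steady state the net flux on the hot side equals that on the cold side.
σ(T₁⁴−T_s⁴)/D₁ = σ(T_s⁴−T₂⁴)/D₂, with D₁ = 1/ε₁+1/ε_s−1 = 3.207, D₂ = 1/ε_s+1/ε₂−1 = 3.104.
Solve for T_s⁴: T_s⁴ = (D₂·T₁⁴ + D₁·T₂⁴)/(D₁+D₂) = 2.574×10¹⁰ K⁴.

T_s ≈ 401 K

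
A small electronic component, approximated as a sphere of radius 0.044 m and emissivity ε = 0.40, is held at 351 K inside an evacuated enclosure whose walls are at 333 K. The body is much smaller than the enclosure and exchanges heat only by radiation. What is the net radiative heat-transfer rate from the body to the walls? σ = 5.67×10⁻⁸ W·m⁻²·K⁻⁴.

P_net ≈ 1.59 W

For a small grey body in a large enclosure: P_net = εσA(T_body⁴ − T_wall⁴).
A = 4πr² = 0.02433 m²; T_body⁴ − T_wall⁴ = 1.518×10¹⁰ − 1.230×10¹⁰ = 2.882×10⁹ K⁴.
|P_net| = 0.40·5.67×10⁻⁸·0.02433·2.882×10⁹.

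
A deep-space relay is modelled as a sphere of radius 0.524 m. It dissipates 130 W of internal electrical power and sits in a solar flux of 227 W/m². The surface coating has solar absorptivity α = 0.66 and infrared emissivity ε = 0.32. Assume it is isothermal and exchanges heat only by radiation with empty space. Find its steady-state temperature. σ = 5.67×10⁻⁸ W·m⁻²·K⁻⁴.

At steady state, absorbed solar power + internal power = radiated power.
Absorbed: α·S·A_cross = 0.66·227·0.8626 = 129.2 W (cross-section πr²).
Total input = 129.2 + 130 = 259.2 W.
Radiated: εσ·A_surf·T⁴ with A_surf = 4πr² = 3.450 m².
T⁴ = 259.2/(0.32·5.67×10⁻⁸·3.450) = 4.141×10⁹ K⁴.

T ≈ 254 K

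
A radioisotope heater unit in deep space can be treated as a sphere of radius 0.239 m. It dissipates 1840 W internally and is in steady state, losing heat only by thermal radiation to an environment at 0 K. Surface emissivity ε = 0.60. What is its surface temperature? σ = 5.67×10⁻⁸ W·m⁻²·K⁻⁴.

T ≈ 524 K

Steady state: internal power = radiated power, P = εσA T⁴.
Radiating area A = 4πr² = 0.7178 m².
T⁴ = P/(εσA) = 1840/(0.60·5.67×10⁻⁸·0.7178) = 7.535×10¹⁰ K⁴.
T = (7.535×10¹⁰)^(1/4).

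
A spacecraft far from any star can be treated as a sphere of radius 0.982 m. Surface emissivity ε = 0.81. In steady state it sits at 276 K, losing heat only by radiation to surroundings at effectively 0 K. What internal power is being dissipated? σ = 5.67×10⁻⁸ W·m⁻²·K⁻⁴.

P ≈ 3230 W

Steady state: P = εσA T⁴.
A = 4πr² = 12.12 m²; T⁴ = (276)⁴ = 5.803×10⁹ K⁴.
P = 0.81 × 5.67×10⁻⁸ × 12.12 × 5.803×10⁹.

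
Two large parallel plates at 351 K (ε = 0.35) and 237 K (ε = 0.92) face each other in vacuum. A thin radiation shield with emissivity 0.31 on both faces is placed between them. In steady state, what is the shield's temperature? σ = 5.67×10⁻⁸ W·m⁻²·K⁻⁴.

In steady state the net flux on the hot side equals that on the cold side.
σ(T₁⁴−T_s⁴)/D₁ = σ(T_s⁴−T₂⁴)/D₂, with D₁ = 1/ε₁+1/ε_s−1 = 5.083, D₂ = 1/ε_s+1/ε₂−1 = 3.313.
Solve for T_s⁴: T_s⁴ = (D₂·T₁⁴ + D₁·T₂⁴)/(D₁+D₂) = 7.899×10⁹ K⁴.

T_s ≈ 298 K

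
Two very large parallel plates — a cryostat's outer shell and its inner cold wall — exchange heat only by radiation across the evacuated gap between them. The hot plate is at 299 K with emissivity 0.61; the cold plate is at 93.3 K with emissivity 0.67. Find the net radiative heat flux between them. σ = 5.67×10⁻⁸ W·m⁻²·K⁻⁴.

For two infinite grey parallel plates, q = σ(T₁⁴ − T₂⁴)/(1/ε₁ + 1/ε₂ − 1).
T₁⁴ − T₂⁴ = 7.993×10⁹ − 7.578×10⁷ = 7.917×10⁹ K⁴.
1/ε₁ + 1/ε₂ − 1 = 1.639 + 1.493 − 1 = 2.132.
q = 5.67×10⁻⁸ × 7.917×10⁹ / 2.132.

q ≈ 211 W/m²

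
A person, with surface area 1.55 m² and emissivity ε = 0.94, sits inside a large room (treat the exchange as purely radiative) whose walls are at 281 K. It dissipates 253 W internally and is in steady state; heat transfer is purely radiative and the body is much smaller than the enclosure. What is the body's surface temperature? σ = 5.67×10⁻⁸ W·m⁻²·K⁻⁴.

For a small grey body in a large enclosure, net radiated power = εσA(T⁴ − T_w⁴).
Steady state: P = εσA(T⁴ − T_w⁴) with A = 1.55 m².
T⁴ = P/(εσA) + T_w⁴ = 253/(0.94·5.67×10⁻⁸·1.550) + (281)⁴
    = 3.063×10⁹ + 6.235×10⁹ = 9.297×10⁹ K⁴.

T ≈ 311 K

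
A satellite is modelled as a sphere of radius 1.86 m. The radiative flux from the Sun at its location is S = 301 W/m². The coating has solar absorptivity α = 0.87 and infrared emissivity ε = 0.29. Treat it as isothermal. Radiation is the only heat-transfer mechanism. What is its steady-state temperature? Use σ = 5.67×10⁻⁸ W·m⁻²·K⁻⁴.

T ≈ 251 K

At equilibrium, absorbed power = emitted power.
Absorbing cross-section = πr² = 10.87 m²; emitting surface = 4πr² = 43.47 m² (ratio 4).
αS·A_cross = εσ·A_surf·T⁴  ⇒  T⁴ = αS/(ε·4σ).
T⁴ = 0.870·301/(0.29·4·5.67×10⁻⁸) = 3.981×10⁹ K⁴.
T = (3.981×10⁹)^(1/4).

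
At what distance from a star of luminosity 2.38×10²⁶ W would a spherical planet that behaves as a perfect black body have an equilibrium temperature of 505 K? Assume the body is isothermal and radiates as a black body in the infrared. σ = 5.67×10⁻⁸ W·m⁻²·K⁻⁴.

d ≈ 3.58×10¹⁰ m

For an isothermal black-emitting sphere, (1−a)S·πr² = σ·4πr²·T⁴ ⇒ S = 4σT⁴/(1−a).
S = 4·5.67×10⁻⁸·(505)⁴/1.00 = 14750 W/m².
Flux falls as S = L/(4πd²), so d = √(L/(4πS)) = √(2.38×10²⁶/(4π·14750)).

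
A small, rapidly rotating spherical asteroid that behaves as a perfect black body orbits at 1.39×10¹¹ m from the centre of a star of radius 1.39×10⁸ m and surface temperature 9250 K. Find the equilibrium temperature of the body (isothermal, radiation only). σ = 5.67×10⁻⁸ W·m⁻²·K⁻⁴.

T ≈ 207 K

The star's surface emits σT_*⁴; at distance d the flux is S = σT_*⁴(R_*/d)².
S = 5.67×10⁻⁸·(9250)⁴·(1.39×10⁸/1.39×10¹¹)² = 415.1 W/m².
For an isothermal sphere T⁴ = (1−a)S/(4σ) = 1.830×10⁹ K⁴.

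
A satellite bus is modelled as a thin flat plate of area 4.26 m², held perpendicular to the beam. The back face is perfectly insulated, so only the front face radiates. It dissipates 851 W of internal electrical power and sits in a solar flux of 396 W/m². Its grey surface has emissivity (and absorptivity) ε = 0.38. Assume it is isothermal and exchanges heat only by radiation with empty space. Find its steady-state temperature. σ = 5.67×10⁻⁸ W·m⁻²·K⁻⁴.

At steady state, absorbed solar power + internal power = radiated power.
Absorbed: α·S·A_cross = 0.38·396·4.260 = 641.0 W (cross-section A).
Total input = 641.0 + 851 = 1492 W.
Radiated: εσ·A_surf·T⁴ with A_surf = A = 4.260 m².
T⁴ = 1492/(0.38·5.67×10⁻⁸·4.260) = 1.626×10¹⁰ K⁴.

T ≈ 357 K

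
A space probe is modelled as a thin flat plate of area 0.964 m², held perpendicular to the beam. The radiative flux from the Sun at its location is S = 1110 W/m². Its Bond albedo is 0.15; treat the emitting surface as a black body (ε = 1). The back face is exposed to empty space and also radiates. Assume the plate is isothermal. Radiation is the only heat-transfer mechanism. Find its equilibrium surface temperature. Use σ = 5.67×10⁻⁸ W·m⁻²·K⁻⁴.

At equilibrium, absorbed power = emitted power.
Absorbing cross-section = A = 0.9640 m²; emitting surface = 2A = 1.928 m² (ratio 2).
(1−a)S·A_cross = εσ·A_surf·T⁴  ⇒  T⁴ = (1−a)S/(2σ).
T⁴ = 0.850·1110/(2·5.67×10⁻⁸) = 8.320×10⁹ K⁴.
T = (8.320×10⁹)^(1/4).

T ≈ 302 K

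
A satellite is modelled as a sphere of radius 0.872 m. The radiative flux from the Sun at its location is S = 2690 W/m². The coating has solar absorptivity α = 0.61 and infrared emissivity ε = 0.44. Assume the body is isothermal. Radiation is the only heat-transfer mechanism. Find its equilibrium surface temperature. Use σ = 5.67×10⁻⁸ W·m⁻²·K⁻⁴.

At equilibrium, absorbed power = emitted power.
Absorbing cross-section = πr² = 2.389 m²; emitting surface = 4πr² = 9.555 m² (ratio 4).
αS·A_cross = εσ·A_surf·T⁴  ⇒  T⁴ = αS/(ε·4σ).
T⁴ = 0.610·2690/(0.44·4·5.67×10⁻⁸) = 1.644×10¹⁰ K⁴.
T = (1.644×10¹⁰)^(1/4).

T ≈ 358 K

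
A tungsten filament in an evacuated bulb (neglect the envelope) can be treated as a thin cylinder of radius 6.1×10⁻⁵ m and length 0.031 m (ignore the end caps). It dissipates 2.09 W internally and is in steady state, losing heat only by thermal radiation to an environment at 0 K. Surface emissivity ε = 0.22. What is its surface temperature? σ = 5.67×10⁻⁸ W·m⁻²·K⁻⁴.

T ≈ 1940 K

Steady state: internal power = radiated power, P = εσA T⁴.
Radiating area A = 2πrL = 1.188×10⁻⁵ m².
T⁴ = P/(εσA) = 2.09/(0.22·5.67×10⁻⁸·1.188×10⁻⁵) = 1.410×10¹³ K⁴.
T = (1.410×10¹³)^(1/4).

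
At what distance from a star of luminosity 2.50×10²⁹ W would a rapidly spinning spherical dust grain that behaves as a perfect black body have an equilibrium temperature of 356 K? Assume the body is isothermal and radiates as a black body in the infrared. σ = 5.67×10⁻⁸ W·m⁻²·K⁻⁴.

d ≈ 2.34×10¹² m

For an isothermal black-emitting sphere, (1−a)S·πr² = σ·4πr²·T⁴ ⇒ S = 4σT⁴/(1−a).
S = 4·5.67×10⁻⁸·(356)⁴/1.00 = 3643 W/m².
Flux falls as S = L/(4πd²), so d = √(L/(4πS)) = √(2.50×10²⁹/(4π·3643)).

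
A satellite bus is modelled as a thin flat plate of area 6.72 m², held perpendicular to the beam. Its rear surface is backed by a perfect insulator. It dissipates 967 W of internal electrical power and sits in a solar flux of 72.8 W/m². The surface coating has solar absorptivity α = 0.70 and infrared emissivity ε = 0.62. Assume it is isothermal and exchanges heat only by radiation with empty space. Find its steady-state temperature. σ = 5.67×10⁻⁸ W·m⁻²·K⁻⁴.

At steady state, absorbed solar power + internal power = radiated power.
Absorbed: α·S·A_cross = 0.70·72.8·6.720 = 342.5 W (cross-section A).
Total input = 342.5 + 967 = 1309 W.
Radiated: εσ·A_surf·T⁴ with A_surf = A = 6.720 m².
T⁴ = 1309/(0.62·5.67×10⁻⁸·6.720) = 5.543×10⁹ K⁴.

T ≈ 273 K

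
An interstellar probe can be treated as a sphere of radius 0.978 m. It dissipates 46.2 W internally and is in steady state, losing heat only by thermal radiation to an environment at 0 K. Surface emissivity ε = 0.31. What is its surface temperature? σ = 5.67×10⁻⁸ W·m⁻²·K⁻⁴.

Steady state: internal power = radiated power, P = εσA T⁴.
Radiating area A = 4πr² = 12.02 m².
T⁴ = P/(εσA) = 46.2/(0.31·5.67×10⁻⁸·12.02) = 2.187×10⁸ K⁴.
T = (2.187×10⁸)^(1/4).

T ≈ 122 K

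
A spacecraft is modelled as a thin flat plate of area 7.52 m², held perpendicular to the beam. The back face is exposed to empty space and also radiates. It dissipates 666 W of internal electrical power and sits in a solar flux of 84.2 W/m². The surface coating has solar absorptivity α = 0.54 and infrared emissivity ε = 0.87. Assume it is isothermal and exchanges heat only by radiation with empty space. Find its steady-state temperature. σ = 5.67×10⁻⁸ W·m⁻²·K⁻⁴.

At steady state, absorbed solar power + internal power = radiated power.
Absorbed: α·S·A_cross = 0.54·84.2·7.520 = 341.9 W (cross-section A).
Total input = 341.9 + 666 = 1008 W.
Radiated: εσ·A_surf·T⁴ with A_surf = 2A = 15.04 m².
T⁴ = 1008/(0.87·5.67×10⁻⁸·15.04) = 1.359×10⁹ K⁴.

T ≈ 192 K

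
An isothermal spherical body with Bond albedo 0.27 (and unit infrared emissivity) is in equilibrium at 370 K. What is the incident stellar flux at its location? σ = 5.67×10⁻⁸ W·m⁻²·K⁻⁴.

(1−a)S·πr² = σ·4πr²·T⁴ ⇒ S = 4σT⁴/(1−a).
S = 4·5.67×10⁻⁸·1.874×10¹⁰/0.730.

S ≈ 5820 W/m²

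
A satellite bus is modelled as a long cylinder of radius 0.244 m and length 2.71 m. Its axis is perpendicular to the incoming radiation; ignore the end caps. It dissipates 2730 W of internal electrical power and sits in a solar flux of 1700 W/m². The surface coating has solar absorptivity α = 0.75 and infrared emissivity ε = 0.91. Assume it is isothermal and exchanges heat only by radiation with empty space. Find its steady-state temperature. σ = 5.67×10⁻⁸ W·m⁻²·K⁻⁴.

T ≈ 379 K

At steady state, absorbed solar power + internal power = radiated power.
Absorbed: α·S·A_cross = 0.75·1700·1.322 = 1686 W (cross-section 2rL).
Total input = 1686 + 2730 = 4416 W.
Radiated: εσ·A_surf·T⁴ with A_surf = 2πrL = 4.155 m².
T⁴ = 4416/(0.91·5.67×10⁻⁸·4.155) = 2.060×10¹⁰ K⁴.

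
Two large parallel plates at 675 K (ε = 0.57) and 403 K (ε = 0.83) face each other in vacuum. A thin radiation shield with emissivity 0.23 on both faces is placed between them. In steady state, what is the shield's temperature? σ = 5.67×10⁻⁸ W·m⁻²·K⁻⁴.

In steady state the net flux on the hot side equals that on the cold side.
σ(T₁⁴−T_s⁴)/D₁ = σ(T_s⁴−T₂⁴)/D₂, with D₁ = 1/ε₁+1/ε_s−1 = 5.102, D₂ = 1/ε_s+1/ε₂−1 = 4.553.
Solve for T_s⁴: T_s⁴ = (D₂·T₁⁴ + D₁·T₂⁴)/(D₁+D₂) = 1.118×10¹¹ K⁴.

T_s ≈ 578 K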